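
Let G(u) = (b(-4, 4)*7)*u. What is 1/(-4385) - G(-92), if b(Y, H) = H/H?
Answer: 2823939/4385 ≈ 644.00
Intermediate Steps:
b(Y, H) = 1
G(u) = 7*u (G(u) = (1*7)*u = 7*u)
1/(-4385) - G(-92) = 1/(-4385) - 7*(-92) = -1/4385 - 1*(-644) = -1/4385 + 644 = 2823939/4385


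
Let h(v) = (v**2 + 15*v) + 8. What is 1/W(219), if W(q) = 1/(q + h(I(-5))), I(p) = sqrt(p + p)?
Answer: 217 + 15*I*sqrt(10) ≈ 217.0 + 47.434*I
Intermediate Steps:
I(p) = sqrt(2)*sqrt(p) (I(p) = sqrt(2*p) = sqrt(2)*sqrt(p))
h(v) = 8 + v**2 + 15*v
W(q) = 1/(-2 + q + 15*I*sqrt(10)) (W(q) = 1/(q + (8 + (sqrt(2)*sqrt(-5))**2 + 15*(sqrt(2)*sqrt(-5)))) = 1/(q + (8 + (sqrt(2)*(I*sqrt(5)))**2 + 15*(sqrt(2)*(I*sqrt(5))))) = 1/(q + (8 + (I*sqrt(10))**2 + 15*(I*sqrt(10)))) = 1/(q + (8 - 10 + 15*I*sqrt(10))) = 1/(q + (-2 + 15*I*sqrt(10))) = 1/(-2 + q + 15*I*sqrt(10)))
1/W(219) = 1/(1/(-2 + 219 + 15*I*sqrt(10))) = 1/(1/(217 + 15*I*sqrt(10))) = 217 + 15*I*sqrt(10)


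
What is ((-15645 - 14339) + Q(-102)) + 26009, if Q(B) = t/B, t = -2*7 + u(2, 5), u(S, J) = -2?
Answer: -202717/51 ≈ -3974.8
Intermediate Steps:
t = -16 (t = -2*7 - 2 = -14 - 2 = -16)
Q(B) = -16/B
((-15645 - 14339) + Q(-102)) + 26009 = ((-15645 - 14339) - 16/(-102)) + 26009 = (-29984 - 16*(-1/102)) + 26009 = (-29984 + 8/51) + 26009 = -1529176/51 + 26009 = -202717/51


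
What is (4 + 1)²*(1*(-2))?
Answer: -50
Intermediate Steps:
(4 + 1)²*(1*(-2)) = 5²*(-2) = 25*(-2) = -50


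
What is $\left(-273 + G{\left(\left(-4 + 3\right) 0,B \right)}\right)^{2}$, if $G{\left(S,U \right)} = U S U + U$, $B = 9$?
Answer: $69696$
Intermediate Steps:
$G{\left(S,U \right)} = U + S U^{2}$ ($G{\left(S,U \right)} = S U U + U = S U^{2} + U = U + S U^{2}$)
$\left(-273 + G{\left(\left(-4 + 3\right) 0,B \right)}\right)^{2} = \left(-273 + 9 \left(1 + \left(-4 + 3\right) 0 \cdot 9\right)\right)^{2} = \left(-273 + 9 \left(1 + \left(-1\right) 0 \cdot 9\right)\right)^{2} = \left(-273 + 9 \left(1 + 0 \cdot 9\right)\right)^{2} = \left(-273 + 9 \left(1 + 0\right)\right)^{2} = \left(-273 + 9 \cdot 1\right)^{2} = \left(-273 + 9\right)^{2} = \left(-264\right)^{2} = 69696$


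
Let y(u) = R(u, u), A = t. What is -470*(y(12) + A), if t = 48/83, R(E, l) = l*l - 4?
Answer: -5483960/83 ≈ -66072.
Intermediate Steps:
R(E, l) = -4 + l² (R(E, l) = l² - 4 = -4 + l²)
t = 48/83 (t = 48*(1/83) = 48/83 ≈ 0.57831)
A = 48/83 ≈ 0.57831
y(u) = -4 + u²
-470*(y(12) + A) = -470*((-4 + 12²) + 48/83) = -470*((-4 + 144) + 48/83) = -470*(140 + 48/83) = -470*11668/83 = -5483960/83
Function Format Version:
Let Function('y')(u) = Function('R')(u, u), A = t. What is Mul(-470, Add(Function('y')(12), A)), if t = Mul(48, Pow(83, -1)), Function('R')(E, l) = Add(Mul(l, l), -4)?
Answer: Rational(-5483960, 83) ≈ -66072.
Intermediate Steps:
Function('R')(E, l) = Add(-4, Pow(l, 2)) (Function('R')(E, l) = Add(Pow(l, 2), -4) = Add(-4, Pow(l, 2)))
t = Rational(48, 83) (t = Mul(48, Rational(1, 83)) = Rational(48, 83) ≈ 0.57831)
A = Rational(48, 83) ≈ 0.57831
Function('y')(u) = Add(-4, Pow(u, 2))
Mul(-470, Add(Function('y')(12), A)) = Mul(-470, Add(Add(-4, Pow(12, 2)), Rational(48, 83))) = Mul(-470, Add(Add(-4, 144), Rational(48, 83))) = Mul(-470, Add(140, Rational(48, 83))) = Mul(-470, Rational(11668, 83)) = Rational(-5483960, 83)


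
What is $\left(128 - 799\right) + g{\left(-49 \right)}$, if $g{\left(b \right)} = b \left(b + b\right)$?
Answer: $4131$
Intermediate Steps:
$g{\left(b \right)} = 2 b^{2}$ ($g{\left(b \right)} = b 2 b = 2 b^{2}$)
$\left(128 - 799\right) + g{\left(-49 \right)} = \left(128 - 799\right) + 2 \left(-49\right)^{2} = \left(128 - 799\right) + 2 \cdot 2401 = -671 + 4802 = 4131$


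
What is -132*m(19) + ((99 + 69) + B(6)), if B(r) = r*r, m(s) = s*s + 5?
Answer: -48108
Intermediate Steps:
m(s) = 5 + s² (m(s) = s² + 5 = 5 + s²)
B(r) = r²
-132*m(19) + ((99 + 69) + B(6)) = -132*(5 + 19²) + ((99 + 69) + 6²) = -132*(5 + 361) + (168 + 36) = -132*366 + 204 = -48312 + 204 = -48108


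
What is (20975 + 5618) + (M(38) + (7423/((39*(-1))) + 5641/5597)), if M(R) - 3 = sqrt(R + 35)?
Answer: 443394472/16791 + sqrt(73) ≈ 26415.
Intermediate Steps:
M(R) = 3 + sqrt(35 + R) (M(R) = 3 + sqrt(R + 35) = 3 + sqrt(35 + R))
(20975 + 5618) + (M(38) + (7423/((39*(-1))) + 5641/5597)) = (20975 + 5618) + ((3 + sqrt(35 + 38)) + (7423/((39*(-1))) + 5641/5597)) = 26593 + ((3 + sqrt(73)) + (7423/(-39) + 5641*(1/5597))) = 26593 + ((3 + sqrt(73)) + (7423*(-1/39) + 5641/5597)) = 26593 + ((3 + sqrt(73)) + (-571/3 + 5641/5597)) = 26593 + ((3 + sqrt(73)) - 3178964/16791) = 26593 + (-3128591/16791 + sqrt(73)) = 443394472/16791 + sqrt(73)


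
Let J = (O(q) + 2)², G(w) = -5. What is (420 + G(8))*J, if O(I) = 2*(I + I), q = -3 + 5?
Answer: 41500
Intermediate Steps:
q = 2
O(I) = 4*I (O(I) = 2*(2*I) = 4*I)
J = 100 (J = (4*2 + 2)² = (8 + 2)² = 10² = 100)
(420 + G(8))*J = (420 - 5)*100 = 415*100 = 41500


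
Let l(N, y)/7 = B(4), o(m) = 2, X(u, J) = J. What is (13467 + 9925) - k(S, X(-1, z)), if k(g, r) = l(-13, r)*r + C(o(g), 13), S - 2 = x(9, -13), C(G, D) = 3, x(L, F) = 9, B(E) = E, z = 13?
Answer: 23025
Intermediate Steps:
l(N, y) = 28 (l(N, y) = 7*4 = 28)
S = 11 (S = 2 + 9 = 11)
k(g, r) = 3 + 28*r (k(g, r) = 28*r + 3 = 3 + 28*r)
(13467 + 9925) - k(S, X(-1, z)) = (13467 + 9925) - (3 + 28*13) = 23392 - (3 + 364) = 23392 - 1*367 = 23392 - 367 = 23025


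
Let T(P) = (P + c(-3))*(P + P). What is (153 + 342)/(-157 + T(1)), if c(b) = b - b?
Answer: -99/31 ≈ -3.1936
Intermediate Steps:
c(b) = 0
T(P) = 2*P² (T(P) = (P + 0)*(P + P) = P*(2*P) = 2*P²)
(153 + 342)/(-157 + T(1)) = (153 + 342)/(-157 + 2*1²) = 495/(-157 + 2*1) = 495/(-157 + 2) = 495/(-155) = 495*(-1/155) = -99/31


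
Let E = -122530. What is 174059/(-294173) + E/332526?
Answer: -46962080362/48910085499 ≈ -0.96017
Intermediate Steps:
174059/(-294173) + E/332526 = 174059/(-294173) - 122530/332526 = 174059*(-1/294173) - 122530*1/332526 = -174059/294173 - 61265/166263 = -46962080362/48910085499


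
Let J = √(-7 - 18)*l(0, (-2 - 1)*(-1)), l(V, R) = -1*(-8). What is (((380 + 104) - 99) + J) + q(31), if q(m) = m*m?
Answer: 1346 + 40*I ≈ 1346.0 + 40.0*I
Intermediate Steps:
l(V, R) = 8
J = 40*I (J = √(-7 - 18)*8 = √(-25)*8 = (5*I)*8 = 40*I ≈ 40.0*I)
q(m) = m²
(((380 + 104) - 99) + J) + q(31) = (((380 + 104) - 99) + 40*I) + 31² = ((484 - 99) + 40*I) + 961 = (385 + 40*I) + 961 = 1346 + 40*I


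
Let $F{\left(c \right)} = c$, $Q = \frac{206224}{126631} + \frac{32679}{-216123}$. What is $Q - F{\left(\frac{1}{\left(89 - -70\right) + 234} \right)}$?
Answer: $\frac{5287413714622}{3585191181303} \approx 1.4748$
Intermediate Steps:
$Q = \frac{13477191701}{9122623871}$ ($Q = 206224 \cdot \frac{1}{126631} + 32679 \left(- \frac{1}{216123}\right) = \frac{206224}{126631} - \frac{10893}{72041} = \frac{13477191701}{9122623871} \approx 1.4773$)
$Q - F{\left(\frac{1}{\left(89 - -70\right) + 234} \right)} = \frac{13477191701}{9122623871} - \frac{1}{\left(89 - -70\right) + 234} = \frac{13477191701}{9122623871} - \frac{1}{\left(89 + 70\right) + 234} = \frac{13477191701}{9122623871} - \frac{1}{159 + 234} = \frac{13477191701}{9122623871} - \frac{1}{393} = \frac{5287413714622}{3585191181303}$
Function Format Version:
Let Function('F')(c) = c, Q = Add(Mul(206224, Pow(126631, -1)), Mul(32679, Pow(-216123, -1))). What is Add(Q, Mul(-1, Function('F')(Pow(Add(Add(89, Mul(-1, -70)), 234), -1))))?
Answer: Rational(5287413714622, 3585191181303) ≈ 1.4748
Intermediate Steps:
Q = Rational(13477191701, 9122623871) (Q = Add(Mul(206224, Rational(1, 126631)), Mul(32679, Rational(-1, 216123))) = Add(Rational(206224, 126631), Rational(-10893, 72041)) = Rational(13477191701, 9122623871) ≈ 1.4773)
Add(Q, Mul(-1, Function('F')(Pow(Add(Add(89, Mul(-1, -70)), 234), -1)))) = Add(Rational(13477191701, 9122623871), Mul(-1, Pow(Add(Add(89, Mul(-1, -70)), 234), -1))) = Add(Rational(13477191701, 9122623871), Mul(-1, Pow(Add(Add(89, 70), 234), -1))) = Add(Rational(13477191701, 9122623871), Mul(-1, Pow(Add(159, 234), -1))) = Add(Rational(13477191701, 9122623871), Mul(-1, Pow(393, -1))) = Add(Rational(13477191701, 9122623871), Mul(-1, Rational(1, 393))) = Add(Rational(13477191701, 9122623871), Rational(-1, 393)) = Rational(5287413714622, 3585191181303)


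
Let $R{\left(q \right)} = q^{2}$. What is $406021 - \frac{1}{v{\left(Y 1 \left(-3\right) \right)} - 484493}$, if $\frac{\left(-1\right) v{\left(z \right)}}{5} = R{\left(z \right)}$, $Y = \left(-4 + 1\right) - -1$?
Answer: $\frac{196787416134}{484673} \approx 4.0602 \cdot 10^{5}$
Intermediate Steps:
$Y = -2$ ($Y = -3 + 1 = -2$)
$v{\left(z \right)} = - 5 z^{2}$
$406021 - \frac{1}{v{\left(Y 1 \left(-3\right) \right)} - 484493} = 406021 - \frac{1}{- 5 \left(\left(-2\right) 1 \left(-3\right)\right)^{2} - 484493} = 406021 - \frac{1}{- 5 \left(\left(-2\right) \left(-3\right)\right)^{2} - 484493} = 406021 - \frac{1}{- 5 \cdot 6^{2} - 484493} = 406021 - \frac{1}{\left(-5\right) 36 - 484493} = 406021 - \frac{1}{-180 - 484493} = 406021 - \frac{1}{-484673} = 406021 - - \frac{1}{484673} = 406021 + \frac{1}{484673} = \frac{196787416134}{484673}$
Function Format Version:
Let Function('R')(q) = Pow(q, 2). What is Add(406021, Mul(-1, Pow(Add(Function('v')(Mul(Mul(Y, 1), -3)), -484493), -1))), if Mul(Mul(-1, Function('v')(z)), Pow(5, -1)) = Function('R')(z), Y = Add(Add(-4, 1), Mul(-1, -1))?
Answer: Rational(196787416134, 484673) ≈ 4.0602e+5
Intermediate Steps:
Y = -2 (Y = Add(-3, 1) = -2)
Function('v')(z) = Mul(-5, Pow(z, 2))
Add(406021, Mul(-1, Pow(Add(Function('v')(Mul(Mul(Y, 1), -3)), -484493), -1))) = Add(406021, Mul(-1, Pow(Add(Mul(-5, Pow(Mul(Mul(-2, 1), -3), 2)), -484493), -1))) = Add(406021, Mul(-1, Pow(Add(Mul(-5, Pow(Mul(-2, -3), 2)), -484493), -1))) = Add(406021, Mul(-1, Pow(Add(Mul(-5, Pow(6, 2)), -484493), -1))) = Add(406021, Mul(-1, Pow(Add(Mul(-5, 36), -484493), -1))) = Add(406021, Mul(-1, Pow(Add(-180, -484493), -1))) = Add(406021, Mul(-1, Pow(-484673, -1))) = Add(406021, Mul(-1, Rational(-1, 484673))) = Add(406021, Rational(1, 484673)) = Rational(196787416134, 484673)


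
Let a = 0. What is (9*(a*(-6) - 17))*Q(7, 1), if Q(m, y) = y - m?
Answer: 918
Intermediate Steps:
(9*(a*(-6) - 17))*Q(7, 1) = (9*(0*(-6) - 17))*(1 - 1*7) = (9*(0 - 17))*(1 - 7) = (9*(-17))*(-6) = -153*(-6) = 918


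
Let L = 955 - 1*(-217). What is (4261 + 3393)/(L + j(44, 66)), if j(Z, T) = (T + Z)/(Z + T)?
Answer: 7654/1173 ≈ 6.5251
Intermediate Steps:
j(Z, T) = 1 (j(Z, T) = (T + Z)/(T + Z) = 1)
L = 1172 (L = 955 + 217 = 1172)
(4261 + 3393)/(L + j(44, 66)) = (4261 + 3393)/(1172 + 1) = 7654/1173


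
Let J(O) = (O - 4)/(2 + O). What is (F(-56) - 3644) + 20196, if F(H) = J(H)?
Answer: 148978/9 ≈ 16553.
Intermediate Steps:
J(O) = (-4 + O)/(2 + O)
F(H) = (-4 + H)/(2 + H)
(F(-56) - 3644) + 20196 = ((-4 - 56)/(2 - 56) - 3644) + 20196 = (-60/(-54) - 3644) + 20196 = (-1/54*(-60) - 3644) + 20196 = (10/9 - 3644) + 20196 = -32786/9 + 20196 = 148978/9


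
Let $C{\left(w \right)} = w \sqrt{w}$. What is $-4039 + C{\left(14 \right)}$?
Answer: $-4039 + 14 \sqrt{14} \approx -3986.6$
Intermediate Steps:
$C{\left(w \right)} = w^{\frac{3}{2}}$
$-4039 + C{\left(14 \right)} = -4039 + 14^{\frac{3}{2}} = -4039 + 14 \sqrt{14}$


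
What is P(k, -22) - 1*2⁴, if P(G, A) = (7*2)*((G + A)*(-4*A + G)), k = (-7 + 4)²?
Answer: -17670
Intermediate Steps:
k = 9 (k = (-3)² = 9)
P(G, A) = 14*(A + G)*(G - 4*A) (P(G, A) = 14*((A + G)*(G - 4*A)) = 14*(A + G)*(G - 4*A))
P(k, -22) - 1*2⁴ = (-56*(-22)² + 14*9² - 42*(-22)*9) - 1*2⁴ = (-56*484 + 14*81 + 8316) - 1*16 = (-27104 + 1134 + 8316) - 16 = -17654 - 16 = -17670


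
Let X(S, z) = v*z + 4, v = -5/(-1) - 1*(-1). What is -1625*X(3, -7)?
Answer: 61750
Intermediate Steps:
v = 6 (v = -5*(-1) + 1 = 5 + 1 = 6)
X(S, z) = 4 + 6*z (X(S, z) = 6*z + 4 = 4 + 6*z)
-1625*X(3, -7) = -1625*(4 + 6*(-7)) = -1625*(4 - 42) = -1625*(-38) = 61750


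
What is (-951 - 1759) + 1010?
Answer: -1700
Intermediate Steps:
(-951 - 1759) + 1010 = -2710 + 1010 = -1700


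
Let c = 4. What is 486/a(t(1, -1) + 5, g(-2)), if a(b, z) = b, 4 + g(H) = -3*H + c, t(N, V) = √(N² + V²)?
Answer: 2430/23 - 486*√2/23 ≈ 75.769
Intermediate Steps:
g(H) = -3*H (g(H) = -4 + (-3*H + 4) = -4 + (4 - 3*H) = -3*H)
486/a(t(1, -1) + 5, g(-2)) = 486/(√(1² + (-1)²) + 5) = 486/(√(1 + 1) + 5) = 486/(√2 + 5) = 486/(5 + √2)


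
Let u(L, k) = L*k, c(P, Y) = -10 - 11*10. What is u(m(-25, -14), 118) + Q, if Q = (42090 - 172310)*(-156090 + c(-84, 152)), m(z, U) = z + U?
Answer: 20341661598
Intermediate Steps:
m(z, U) = U + z
c(P, Y) = -120 (c(P, Y) = -10 - 110 = -120)
Q = 20341666200 (Q = (42090 - 172310)*(-156090 - 120) = -130220*(-156210) = 20341666200)
u(m(-25, -14), 118) + Q = (-14 - 25)*118 + 20341666200 = -39*118 + 20341666200 = -4602 + 20341666200 = 20341661598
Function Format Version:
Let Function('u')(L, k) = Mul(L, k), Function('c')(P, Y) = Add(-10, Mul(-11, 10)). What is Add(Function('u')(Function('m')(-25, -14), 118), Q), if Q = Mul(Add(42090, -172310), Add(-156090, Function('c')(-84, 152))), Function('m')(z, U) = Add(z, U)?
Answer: 20341661598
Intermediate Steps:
Function('m')(z, U) = Add(U, z)
Function('c')(P, Y) = -120 (Function('c')(P, Y) = Add(-10, -110) = -120)
Q = 20341666200 (Q = Mul(Add(42090, -172310), Add(-156090, -120)) = Mul(-130220, -156210) = 20341666200)
Add(Function('u')(Function('m')(-25, -14), 118), Q) = Add(Mul(Add(-14, -25), 118), 20341666200) = Add(Mul(-39, 118), 20341666200) = Add(-4602, 20341666200) = 20341661598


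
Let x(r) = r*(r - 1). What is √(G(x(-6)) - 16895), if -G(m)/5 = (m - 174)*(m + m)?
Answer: √38545 ≈ 196.33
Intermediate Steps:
x(r) = r*(-1 + r)
G(m) = -10*m*(-174 + m) (G(m) = -5*(m - 174)*(m + m) = -5*(-174 + m)*2*m = -10*m*(-174 + m))
√(G(x(-6)) - 16895) = √(10*(-6*(-1 - 6))*(174 - (-6)*(-1 - 6)) - 16895) = √(10*(-6*(-7))*(174 - (-6)*(-7)) - 16895) = √(10*42*(174 - 1*42) - 16895) = √(10*42*(174 - 42) - 16895) = √(10*42*132 - 16895) = √(55440 - 16895) = √38545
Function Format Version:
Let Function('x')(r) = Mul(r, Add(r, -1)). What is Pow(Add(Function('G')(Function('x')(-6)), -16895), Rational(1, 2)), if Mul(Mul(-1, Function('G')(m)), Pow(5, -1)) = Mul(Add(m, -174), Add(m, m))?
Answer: Pow(38545, Rational(1, 2)) ≈ 196.33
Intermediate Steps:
Function('x')(r) = Mul(r, Add(-1, r))
Function('G')(m) = Mul(-10, m, Add(-174, m)) (Function('G')(m) = Mul(-5, Mul(Add(m, -174), Add(m, m))) = Mul(-5, Mul(Add(-174, m), Mul(2, m))) = Mul(-5, Mul(2, m, Add(-174, m))) = Mul(-10, m, Add(-174, m)))
Pow(Add(Function('G')(Function('x')(-6)), -16895), Rational(1, 2)) = Pow(Add(Mul(10, Mul(-6, Add(-1, -6)), Add(174, Mul(-1, Mul(-6, Add(-1, -6))))), -16895), Rational(1, 2)) = Pow(Add(Mul(10, Mul(-6, -7), Add(174, Mul(-1, Mul(-6, -7)))), -16895), Rational(1, 2)) = Pow(Add(Mul(10, 42, Add(174, Mul(-1, 42))), -16895), Rational(1, 2)) = Pow(Add(Mul(10, 42, Add(174, -42)), -16895), Rational(1, 2)) = Pow(Add(Mul(10, 42, 132), -16895), Rational(1, 2)) = Pow(Add(55440, -16895), Rational(1, 2)) = Pow(38545, Rational(1, 2))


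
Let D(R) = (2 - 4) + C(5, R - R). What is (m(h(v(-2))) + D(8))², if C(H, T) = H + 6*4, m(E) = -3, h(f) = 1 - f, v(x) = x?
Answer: 576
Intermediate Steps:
C(H, T) = 24 + H (C(H, T) = H + 24 = 24 + H)
D(R) = 27 (D(R) = (2 - 4) + (24 + 5) = -2 + 29 = 27)
(m(h(v(-2))) + D(8))² = (-3 + 27)² = 24² = 576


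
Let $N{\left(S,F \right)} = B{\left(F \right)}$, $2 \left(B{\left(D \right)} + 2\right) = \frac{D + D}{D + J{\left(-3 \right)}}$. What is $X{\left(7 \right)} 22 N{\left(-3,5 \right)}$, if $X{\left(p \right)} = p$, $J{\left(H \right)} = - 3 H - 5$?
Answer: $- \frac{2002}{9} \approx -222.44$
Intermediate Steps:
$J{\left(H \right)} = -5 - 3 H$
$B{\left(D \right)} = -2 + \frac{D}{4 + D}$ ($B{\left(D \right)} = -2 + \frac{\left(D + D\right) \frac{1}{D - -4}}{2} = -2 + \frac{2 D \frac{1}{D + \left(-5 + 9\right)}}{2} = -2 + \frac{2 D \frac{1}{D + 4}}{2} = -2 + \frac{2 D \frac{1}{4 + D}}{2} = -2 + \frac{D}{4 + D}$)
$N{\left(S,F \right)} = \frac{-8 - F}{4 + F}$
$X{\left(7 \right)} 22 N{\left(-3,5 \right)} = 7 \cdot 22 \frac{-8 - 5}{4 + 5} = 154 \frac{-8 - 5}{9} = 154 \cdot \frac{1}{9} \left(-13\right) = 154 \left(- \frac{13}{9}\right) = - \frac{2002}{9}$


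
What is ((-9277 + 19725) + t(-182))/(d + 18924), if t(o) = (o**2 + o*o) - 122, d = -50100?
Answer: -38287/15588 ≈ -2.4562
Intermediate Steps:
t(o) = -122 + 2*o**2 (t(o) = (o**2 + o**2) - 122 = 2*o**2 - 122 = -122 + 2*o**2)
((-9277 + 19725) + t(-182))/(d + 18924) = ((-9277 + 19725) + (-122 + 2*(-182)**2))/(-50100 + 18924) = (10448 + (-122 + 2*33124))/(-31176) = (10448 + (-122 + 66248))*(-1/31176) = (10448 + 66126)*(-1/31176) = 76574*(-1/31176) = -38287/15588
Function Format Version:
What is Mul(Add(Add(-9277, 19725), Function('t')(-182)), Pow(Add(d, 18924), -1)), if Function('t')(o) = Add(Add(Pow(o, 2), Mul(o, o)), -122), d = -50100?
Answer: Rational(-38287, 15588) ≈ -2.4562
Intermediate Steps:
Function('t')(o) = Add(-122, Mul(2, Pow(o, 2))) (Function('t')(o) = Add(Add(Pow(o, 2), Pow(o, 2)), -122) = Add(Mul(2, Pow(o, 2)), -122) = Add(-122, Mul(2, Pow(o, 2))))
Mul(Add(Add(-9277, 19725), Function('t')(-182)), Pow(Add(d, 18924), -1)) = Mul(Add(Add(-9277, 19725), Add(-122, Mul(2, Pow(-182, 2)))), Pow(Add(-50100, 18924), -1)) = Mul(Add(10448, Add(-122, Mul(2, 33124))), Pow(-31176, -1)) = Mul(Add(10448, Add(-122, 66248)), Rational(-1, 31176)) = Mul(Add(10448, 66126), Rational(-1, 31176)) = Mul(76574, Rational(-1, 31176)) = Rational(-38287, 15588)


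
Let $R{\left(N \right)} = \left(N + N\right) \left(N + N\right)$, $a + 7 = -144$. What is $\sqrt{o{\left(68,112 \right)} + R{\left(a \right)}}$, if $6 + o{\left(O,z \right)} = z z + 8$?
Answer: $25 \sqrt{166} \approx 322.1$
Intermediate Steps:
$a = -151$ ($a = -7 - 144 = -151$)
$o{\left(O,z \right)} = 2 + z^{2}$ ($o{\left(O,z \right)} = -6 + \left(z z + 8\right) = -6 + \left(z^{2} + 8\right) = -6 + \left(8 + z^{2}\right) = 2 + z^{2}$)
$R{\left(N \right)} = 4 N^{2}$ ($R{\left(N \right)} = 2 N 2 N = 4 N^{2}$)
$\sqrt{o{\left(68,112 \right)} + R{\left(a \right)}} = \sqrt{\left(2 + 112^{2}\right) + 4 \left(-151\right)^{2}} = \sqrt{\left(2 + 12544\right) + 4 \cdot 22801} = \sqrt{12546 + 91204} = \sqrt{103750} = 25 \sqrt{166}$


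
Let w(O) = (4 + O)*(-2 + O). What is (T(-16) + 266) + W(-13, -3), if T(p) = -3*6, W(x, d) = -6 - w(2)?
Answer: 242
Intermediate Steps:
w(O) = (-2 + O)*(4 + O)
W(x, d) = -6 (W(x, d) = -6 - (-8 + 2² + 2*2) = -6 - (-8 + 4 + 4) = -6 - 1*0 = -6 + 0 = -6)
T(p) = -18
(T(-16) + 266) + W(-13, -3) = (-18 + 266) - 6 = 248 - 6 = 242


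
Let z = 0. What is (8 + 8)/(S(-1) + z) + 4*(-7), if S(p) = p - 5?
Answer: -92/3 ≈ -30.667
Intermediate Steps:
S(p) = -5 + p
(8 + 8)/(S(-1) + z) + 4*(-7) = (8 + 8)/((-5 - 1) + 0) + 4*(-7) = 16/(-6 + 0) - 28 = 16/(-6) - 28 = 16*(-1/6) - 28 = -8/3 - 28 = -92/3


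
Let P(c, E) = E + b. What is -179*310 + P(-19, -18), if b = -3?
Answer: -55511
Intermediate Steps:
P(c, E) = -3 + E (P(c, E) = E - 3 = -3 + E)
-179*310 + P(-19, -18) = -179*310 + (-3 - 18) = -55490 - 21 = -55511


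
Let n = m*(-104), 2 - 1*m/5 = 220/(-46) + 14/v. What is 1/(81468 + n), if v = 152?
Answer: 437/34081166 ≈ 1.2822e-5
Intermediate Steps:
m = 58475/1748 (m = 10 - 5*(220/(-46) + 14/152) = 10 - 5*(220*(-1/46) + 14*(1/152)) = 10 - 5*(-110/23 + 7/76) = 10 - 5*(-8199/1748) = 10 + 40995/1748 = 58475/1748 ≈ 33.453)
n = -1520350/437 (n = (58475/1748)*(-104) = -1520350/437 ≈ -3479.1)
1/(81468 + n) = 1/(81468 - 1520350/437) = 1/(34081166/437) = 437/34081166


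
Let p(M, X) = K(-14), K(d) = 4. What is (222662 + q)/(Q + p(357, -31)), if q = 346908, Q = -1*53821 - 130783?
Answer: -56957/18460 ≈ -3.0854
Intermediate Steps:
p(M, X) = 4
Q = -184604 (Q = -53821 - 130783 = -184604)
(222662 + q)/(Q + p(357, -31)) = (222662 + 346908)/(-184604 + 4) = 569570/(-184600) = 569570*(-1/184600) = -56957/18460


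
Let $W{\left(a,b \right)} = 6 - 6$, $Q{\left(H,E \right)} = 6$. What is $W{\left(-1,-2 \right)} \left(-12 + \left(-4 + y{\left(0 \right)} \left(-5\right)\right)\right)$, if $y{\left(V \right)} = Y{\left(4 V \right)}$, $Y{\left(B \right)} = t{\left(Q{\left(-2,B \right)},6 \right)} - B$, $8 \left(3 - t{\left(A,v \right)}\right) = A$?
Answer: $0$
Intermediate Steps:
$t{\left(A,v \right)} = 3 - \frac{A}{8}$
$Y{\left(B \right)} = \frac{9}{4} - B$ ($Y{\left(B \right)} = \left(3 - \frac{3}{4}\right) - B = \frac{9}{4} - B$)
$y{\left(V \right)} = \frac{9}{4} - 4 V$
$W{\left(a,b \right)} = 0$ ($W{\left(a,b \right)} = 6 - 6 = 0$)
$W{\left(-1,-2 \right)} \left(-12 + \left(-4 + y{\left(0 \right)} \left(-5\right)\right)\right) = 0 \left(-12 + \left(-4 + \left(\frac{9}{4} - 0\right) \left(-5\right)\right)\right) = 0 \left(-12 + \left(-4 + \left(\frac{9}{4} + 0\right) \left(-5\right)\right)\right) = 0 \left(-12 + \left(-4 + \frac{9}{4} \left(-5\right)\right)\right) = 0 \left(-12 - \frac{61}{4}\right) = 0 \left(- \frac{109}{4}\right) = 0$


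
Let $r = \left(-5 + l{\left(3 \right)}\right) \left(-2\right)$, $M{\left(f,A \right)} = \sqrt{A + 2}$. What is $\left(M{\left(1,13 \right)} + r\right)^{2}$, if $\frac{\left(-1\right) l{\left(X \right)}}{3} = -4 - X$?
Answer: $\left(32 - \sqrt{15}\right)^{2} \approx 791.13$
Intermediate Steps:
$M{\left(f,A \right)} = \sqrt{2 + A}$
$l{\left(X \right)} = 12 + 3 X$ ($l{\left(X \right)} = - 3 \left(-4 - X\right) = 12 + 3 X$)
$r = -32$ ($r = \left(-5 + \left(12 + 3 \cdot 3\right)\right) \left(-2\right) = \left(-5 + \left(12 + 9\right)\right) \left(-2\right) = \left(-5 + 21\right) \left(-2\right) = 16 \left(-2\right) = -32$)
$\left(M{\left(1,13 \right)} + r\right)^{2} = \left(\sqrt{2 + 13} - 32\right)^{2} = \left(\sqrt{15} - 32\right)^{2} = \left(-32 + \sqrt{15}\right)^{2}$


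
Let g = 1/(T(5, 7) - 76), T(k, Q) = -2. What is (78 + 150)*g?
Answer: -38/13 ≈ -2.9231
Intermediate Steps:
g = -1/78 (g = 1/(-2 - 76) = 1/(-78) = -1/78 ≈ -0.012821)
(78 + 150)*g = (78 + 150)*(-1/78) = 228*(-1/78) = -38/13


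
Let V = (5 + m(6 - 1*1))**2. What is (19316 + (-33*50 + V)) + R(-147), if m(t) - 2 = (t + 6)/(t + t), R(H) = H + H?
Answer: 1743761/100 ≈ 17438.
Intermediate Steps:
R(H) = 2*H
m(t) = 2 + (6 + t)/(2*t) (m(t) = 2 + (t + 6)/(t + t) = 2 + (6 + t)/((2*t)) = 2 + (6 + t)*(1/(2*t)) = 2 + (6 + t)/(2*t))
V = 6561/100 (V = (5 + (5/2 + 3/(6 - 1*1)))**2 = (5 + (5/2 + 3/(6 - 1)))**2 = (5 + (5/2 + 3/5))**2 = (5 + 31/10)**2 = (81/10)**2 = 6561/100 ≈ 65.610)
(19316 + (-33*50 + V)) + R(-147) = (19316 + (-33*50 + 6561/100)) + 2*(-147) = (19316 + (-1650 + 6561/100)) - 294 = (19316 - 158439/100) - 294 = 1773161/100 - 294 = 1743761/100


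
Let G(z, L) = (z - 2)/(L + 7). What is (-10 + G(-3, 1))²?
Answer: 7225/64 ≈ 112.89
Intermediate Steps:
G(z, L) = (-2 + z)/(7 + L)
(-10 + G(-3, 1))² = (-10 + (-2 - 3)/(7 + 1))² = (-10 - 5/8)² = (-85/8)² = 7225/64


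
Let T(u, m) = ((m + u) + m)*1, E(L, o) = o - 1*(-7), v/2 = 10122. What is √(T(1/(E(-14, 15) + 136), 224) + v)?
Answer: √516555246/158 ≈ 143.85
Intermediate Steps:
v = 20244 (v = 2*10122 = 20244)
E(L, o) = 7 + o (E(L, o) = o + 7 = 7 + o)
T(u, m) = u + 2*m (T(u, m) = (u + 2*m)*1 = u + 2*m)
√(T(1/(E(-14, 15) + 136), 224) + v) = √((1/((7 + 15) + 136) + 2*224) + 20244) = √((1/(22 + 136) + 448) + 20244) = √((1/158 + 448) + 20244) = √(70785/158 + 20244) = √(3269337/158) = √516555246/158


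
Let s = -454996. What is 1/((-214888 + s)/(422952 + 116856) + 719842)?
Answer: 134952/97143950113 ≈ 1.3892e-6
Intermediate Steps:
1/((-214888 + s)/(422952 + 116856) + 719842) = 1/((-214888 - 454996)/(422952 + 116856) + 719842) = 1/(-669884/539808 + 719842) = 1/(-669884*1/539808 + 719842) = 1/(-167471/134952 + 719842) = 1/(97143950113/134952) = 134952/97143950113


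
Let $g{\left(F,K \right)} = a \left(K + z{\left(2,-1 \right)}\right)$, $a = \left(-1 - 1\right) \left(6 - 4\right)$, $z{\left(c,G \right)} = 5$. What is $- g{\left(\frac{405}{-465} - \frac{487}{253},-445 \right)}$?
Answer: $-1760$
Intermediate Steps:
$a = -4$ ($a = \left(-2\right) 2 = -4$)
$g{\left(F,K \right)} = -20 - 4 K$ ($g{\left(F,K \right)} = - 4 \left(K + 5\right) = - 4 \left(5 + K\right) = -20 - 4 K$)
$- g{\left(\frac{405}{-465} - \frac{487}{253},-445 \right)} = - (-20 - -1780) = - (-20 + 1780) = \left(-1\right) 1760 = -1760$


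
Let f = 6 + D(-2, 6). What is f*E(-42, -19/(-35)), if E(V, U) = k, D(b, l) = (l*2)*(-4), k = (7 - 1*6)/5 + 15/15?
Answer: -252/5 ≈ -50.400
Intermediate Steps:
k = 6/5 (k = (7 - 6)*(⅕) + 15*(1/15) = 1*(⅕) + 1 = ⅕ + 1 = 6/5 ≈ 1.2000)
D(b, l) = -8*l (D(b, l) = (2*l)*(-4) = -8*l)
f = -42 (f = 6 - 8*6 = 6 - 48 = -42)
E(V, U) = 6/5
f*E(-42, -19/(-35)) = -42*6/5 = -252/5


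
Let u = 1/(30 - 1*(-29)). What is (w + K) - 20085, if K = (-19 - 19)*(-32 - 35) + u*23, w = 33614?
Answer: 948448/59 ≈ 16075.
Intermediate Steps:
u = 1/59 (u = 1/(30 + 29) = 1/59 ≈ 0.016949)
K = 150237/59 (K = (-19 - 19)*(-32 - 35) + (1/59)*23 = -38*(-67) + 23/59 = 2546 + 23/59 = 150237/59 ≈ 2546.4)
(w + K) - 20085 = (33614 + 150237/59) - 20085 = 2133463/59 - 20085 = 948448/59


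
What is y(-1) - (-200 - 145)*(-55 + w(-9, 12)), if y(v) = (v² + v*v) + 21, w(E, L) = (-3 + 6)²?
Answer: -15847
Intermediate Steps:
w(E, L) = 9 (w(E, L) = 3² = 9)
y(v) = 21 + 2*v² (y(v) = (v² + v²) + 21 = 2*v² + 21 = 21 + 2*v²)
y(-1) - (-200 - 145)*(-55 + w(-9, 12)) = (21 + 2*(-1)²) - (-200 - 145)*(-55 + 9) = (21 + 2*1) - (-345)*(-46) = (21 + 2) - 1*15870 = 23 - 15870 = -15847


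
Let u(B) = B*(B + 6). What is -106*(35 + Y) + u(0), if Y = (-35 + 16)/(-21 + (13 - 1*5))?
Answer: -50244/13 ≈ -3864.9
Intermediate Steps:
u(B) = B*(6 + B)
Y = 19/13 (Y = -19/(-21 + (13 - 5)) = -19/(-21 + 8) = -19/(-13) = -19*(-1/13) = 19/13 ≈ 1.4615)
-106*(35 + Y) + u(0) = -106*(35 + 19/13) + 0*(6 + 0) = -106*474/13 + 0*6 = -50244/13 + 0 = -50244/13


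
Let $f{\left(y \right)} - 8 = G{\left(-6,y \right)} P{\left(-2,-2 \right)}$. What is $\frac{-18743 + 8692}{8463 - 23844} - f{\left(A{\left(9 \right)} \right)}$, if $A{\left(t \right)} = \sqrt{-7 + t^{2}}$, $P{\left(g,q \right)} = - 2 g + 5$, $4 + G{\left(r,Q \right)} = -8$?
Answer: $\frac{1548151}{15381} \approx 100.65$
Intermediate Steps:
$G{\left(r,Q \right)} = -12$ ($G{\left(r,Q \right)} = -4 - 8 = -12$)
$P{\left(g,q \right)} = 5 - 2 g$
$f{\left(y \right)} = -100$ ($f{\left(y \right)} = 8 - 12 \left(5 - -4\right) = 8 - 12 \left(5 + 4\right) = 8 - 108 = -100$)
$\frac{-18743 + 8692}{8463 - 23844} - f{\left(A{\left(9 \right)} \right)} = \frac{-18743 + 8692}{8463 - 23844} - -100 = - \frac{10051}{-15381} + 100 = \left(-10051\right) \left(- \frac{1}{15381}\right) + 100 = \frac{10051}{15381} + 100 = \frac{1548151}{15381}$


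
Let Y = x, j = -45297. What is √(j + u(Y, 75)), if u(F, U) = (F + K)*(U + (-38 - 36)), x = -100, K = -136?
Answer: I*√45533 ≈ 213.38*I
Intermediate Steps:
Y = -100
u(F, U) = (-136 + F)*(-74 + U) (u(F, U) = (F - 136)*(U + (-38 - 36)) = (-136 + F)*(U - 74) = (-136 + F)*(-74 + U))
√(j + u(Y, 75)) = √(-45297 + (10064 - 136*75 - 74*(-100) - 100*75)) = √(-45297 + (10064 - 10200 + 7400 - 7500)) = √(-45297 - 236) = √(-45533) = I*√45533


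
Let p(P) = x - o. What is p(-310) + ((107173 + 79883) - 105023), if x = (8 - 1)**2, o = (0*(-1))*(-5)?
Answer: 82082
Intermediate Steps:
o = 0 (o = 0*(-5) = 0)
x = 49 (x = 7**2 = 49)
p(P) = 49 (p(P) = 49 - 1*0 = 49 + 0 = 49)
p(-310) + ((107173 + 79883) - 105023) = 49 + ((107173 + 79883) - 105023) = 49 + (187056 - 105023) = 49 + 82033 = 82082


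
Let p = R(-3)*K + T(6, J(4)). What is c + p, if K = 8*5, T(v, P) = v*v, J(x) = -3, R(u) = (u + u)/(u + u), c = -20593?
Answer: -20517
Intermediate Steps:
R(u) = 1 (R(u) = (2*u)/((2*u)) = (2*u)*(1/(2*u)) = 1)
T(v, P) = v**2
K = 40
p = 76 (p = 1*40 + 6**2 = 40 + 36 = 76)
c + p = -20593 + 76 = -20517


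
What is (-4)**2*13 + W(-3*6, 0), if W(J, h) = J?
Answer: 190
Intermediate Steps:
(-4)**2*13 + W(-3*6, 0) = (-4)**2*13 - 3*6 = 16*13 - 18 = 208 - 18 = 190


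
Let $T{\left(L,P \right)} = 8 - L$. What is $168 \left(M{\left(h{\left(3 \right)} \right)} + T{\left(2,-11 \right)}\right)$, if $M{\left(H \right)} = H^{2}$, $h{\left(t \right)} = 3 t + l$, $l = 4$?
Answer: $29400$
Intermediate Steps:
$h{\left(t \right)} = 4 + 3 t$ ($h{\left(t \right)} = 3 t + 4 = 4 + 3 t$)
$168 \left(M{\left(h{\left(3 \right)} \right)} + T{\left(2,-11 \right)}\right) = 168 \left(\left(4 + 3 \cdot 3\right)^{2} + \left(8 - 2\right)\right) = 168 \left(\left(4 + 9\right)^{2} + \left(8 - 2\right)\right) = 168 \left(13^{2} + 6\right) = 168 \left(169 + 6\right) = 168 \cdot 175 = 29400$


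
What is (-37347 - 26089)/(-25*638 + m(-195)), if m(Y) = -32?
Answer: 31718/7991 ≈ 3.9692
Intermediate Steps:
(-37347 - 26089)/(-25*638 + m(-195)) = (-37347 - 26089)/(-25*638 - 32) = -63436/(-15950 - 32) = -63436/(-15982) = -63436*(-1/15982) = 31718/7991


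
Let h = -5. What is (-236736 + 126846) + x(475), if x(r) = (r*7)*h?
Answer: -126515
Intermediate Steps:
x(r) = -35*r (x(r) = (r*7)*(-5) = (7*r)*(-5) = -35*r)
(-236736 + 126846) + x(475) = (-236736 + 126846) - 35*475 = -109890 - 16625 = -126515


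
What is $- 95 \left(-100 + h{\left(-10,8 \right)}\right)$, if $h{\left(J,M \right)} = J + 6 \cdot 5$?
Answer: $7600$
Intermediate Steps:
$h{\left(J,M \right)} = 30 + J$ ($h{\left(J,M \right)} = J + 30 = 30 + J$)
$- 95 \left(-100 + h{\left(-10,8 \right)}\right) = - 95 \left(-100 + \left(30 - 10\right)\right) = - 95 \left(-100 + 20\right) = \left(-95\right) \left(-80\right) = 7600$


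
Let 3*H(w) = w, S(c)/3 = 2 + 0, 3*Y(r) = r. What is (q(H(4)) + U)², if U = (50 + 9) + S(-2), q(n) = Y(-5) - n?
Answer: 3844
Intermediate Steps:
Y(r) = r/3
S(c) = 6 (S(c) = 3*(2 + 0) = 3*2 = 6)
H(w) = w/3
q(n) = -5/3 - n (q(n) = (⅓)*(-5) - n = -5/3 - n)
U = 65 (U = (50 + 9) + 6 = 59 + 6 = 65)
(q(H(4)) + U)² = ((-5/3 - 4/3) + 65)² = (-3 + 65)² = 62² = 3844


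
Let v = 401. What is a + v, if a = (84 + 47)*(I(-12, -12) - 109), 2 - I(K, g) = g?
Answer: -12044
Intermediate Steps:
I(K, g) = 2 - g
a = -12445 (a = (84 + 47)*((2 - 1*(-12)) - 109) = 131*((2 + 12) - 109) = 131*(14 - 109) = 131*(-95) = -12445)
a + v = -12445 + 401 = -12044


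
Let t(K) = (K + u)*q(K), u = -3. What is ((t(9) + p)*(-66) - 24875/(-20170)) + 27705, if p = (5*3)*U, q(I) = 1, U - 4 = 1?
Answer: 90201181/4034 ≈ 22360.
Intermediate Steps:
U = 5 (U = 4 + 1 = 5)
p = 75 (p = (5*3)*5 = 15*5 = 75)
t(K) = -3 + K (t(K) = (K - 3)*1 = (-3 + K)*1 = -3 + K)
((t(9) + p)*(-66) - 24875/(-20170)) + 27705 = (((-3 + 9) + 75)*(-66) - 24875/(-20170)) + 27705 = ((6 + 75)*(-66) - 24875*(-1/20170)) + 27705 = (81*(-66) + 4975/4034) + 27705 = (-5346 + 4975/4034) + 27705 = -21560789/4034 + 27705 = 90201181/4034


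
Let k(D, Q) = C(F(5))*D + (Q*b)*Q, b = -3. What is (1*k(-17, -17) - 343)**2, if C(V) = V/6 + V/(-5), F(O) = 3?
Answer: 145998889/100 ≈ 1.4600e+6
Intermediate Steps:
C(V) = -V/30 (C(V) = V*(1/6) + V*(-1/5) = V/6 - V/5 = -V/30)
k(D, Q) = -3*Q**2 - D/10 (k(D, Q) = (-1/30*3)*D + (Q*(-3))*Q = -D/10 + (-3*Q)*Q = -D/10 - 3*Q**2 = -3*Q**2 - D/10)
(1*k(-17, -17) - 343)**2 = (1*(-3*(-17)**2 - 1/10*(-17)) - 343)**2 = (1*(-3*289 + 17/10) - 343)**2 = (1*(-867 + 17/10) - 343)**2 = (1*(-8653/10) - 343)**2 = (-8653/10 - 343)**2 = (-12083/10)**2 = 145998889/100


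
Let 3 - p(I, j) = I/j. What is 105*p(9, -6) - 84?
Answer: 777/2 ≈ 388.50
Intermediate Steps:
p(I, j) = 3 - I/j
105*p(9, -6) - 84 = 105*(3 - 1*9/(-6)) - 84 = 105*(3 - 1*9*(-1/6)) - 84 = 105*(3 + 3/2) - 84 = 105*(9/2) - 84 = 945/2 - 84 = 777/2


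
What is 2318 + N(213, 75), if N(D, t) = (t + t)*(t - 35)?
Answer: 8318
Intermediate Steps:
N(D, t) = 2*t*(-35 + t) (N(D, t) = (2*t)*(-35 + t) = 2*t*(-35 + t))
2318 + N(213, 75) = 2318 + 2*75*(-35 + 75) = 2318 + 2*75*40 = 2318 + 6000 = 8318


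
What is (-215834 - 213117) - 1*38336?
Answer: -467287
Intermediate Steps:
(-215834 - 213117) - 1*38336 = -428951 - 38336 = -467287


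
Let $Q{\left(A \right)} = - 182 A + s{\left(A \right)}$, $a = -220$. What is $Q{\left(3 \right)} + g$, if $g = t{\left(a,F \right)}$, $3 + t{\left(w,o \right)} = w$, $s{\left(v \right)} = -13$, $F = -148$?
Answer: $-782$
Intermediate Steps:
$t{\left(w,o \right)} = -3 + w$
$Q{\left(A \right)} = -13 - 182 A$ ($Q{\left(A \right)} = - 182 A - 13 = -13 - 182 A$)
$g = -223$ ($g = -3 - 220 = -223$)
$Q{\left(3 \right)} + g = \left(-13 - 546\right) - 223 = -559 - 223 = -782$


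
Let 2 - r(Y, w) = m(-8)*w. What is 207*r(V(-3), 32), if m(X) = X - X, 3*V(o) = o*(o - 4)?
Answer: 414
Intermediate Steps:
V(o) = o*(-4 + o)/3 (V(o) = (o*(o - 4))/3 = (o*(-4 + o))/3 = o*(-4 + o)/3)
m(X) = 0
r(Y, w) = 2 (r(Y, w) = 2 - 0*w = 2 - 1*0 = 2 + 0 = 2)
207*r(V(-3), 32) = 207*2 = 414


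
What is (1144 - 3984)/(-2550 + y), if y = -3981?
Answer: 2840/6531 ≈ 0.43485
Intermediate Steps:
(1144 - 3984)/(-2550 + y) = (1144 - 3984)/(-2550 - 3981) = -2840/(-6531) = -2840*(-1/6531) = 2840/6531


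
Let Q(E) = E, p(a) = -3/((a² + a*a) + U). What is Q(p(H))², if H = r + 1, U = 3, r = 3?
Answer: 9/1225 ≈ 0.0073469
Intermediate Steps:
H = 4 (H = 3 + 1 = 4)
p(a) = -3/(3 + 2*a²) (p(a) = -3/((a² + a*a) + 3) = -3/((a² + a²) + 3) = -3/(2*a² + 3) = -3/(3 + 2*a²))
Q(p(H))² = (-3/(3 + 2*4²))² = (-3/(3 + 2*16))² = (-3/(3 + 32))² = (-3/35)² = 9/1225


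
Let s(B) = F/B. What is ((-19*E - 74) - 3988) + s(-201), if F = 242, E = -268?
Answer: 206788/201 ≈ 1028.8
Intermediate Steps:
s(B) = 242/B
((-19*E - 74) - 3988) + s(-201) = ((-19*(-268) - 74) - 3988) + 242/(-201) = ((5092 - 74) - 3988) + 242*(-1/201) = (5018 - 3988) - 242/201 = 1030 - 242/201 = 206788/201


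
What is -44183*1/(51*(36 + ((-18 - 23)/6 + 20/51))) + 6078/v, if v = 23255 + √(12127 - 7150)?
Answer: -23680650776609/815240997360 - 9117*√553/270395024 ≈ -29.048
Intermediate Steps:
v = 23255 + 3*√553 (v = 23255 + √4977 = 23255 + 3*√553 ≈ 23326.)
-44183*1/(51*(36 + ((-18 - 23)/6 + 20/51))) + 6078/v = -44183*1/(51*(36 + ((-18 - 23)/6 + 20/51))) + 6078/(23255 + 3*√553) = -44183*1/(51*(36 + (-41*⅙ + 20*(1/51)))) + 6078/(23255 + 3*√553) = -44183*1/(51*(36 + (-41/6 + 20/51))) + 6078/(23255 + 3*√553) = -44183*1/(51*(36 - 219/34)) + 6078/(23255 + 3*√553) = -44183/(51*(1005/34)) + 6078/(23255 + 3*√553) = -44183/3015/2 + 6078/(23255 + 3*√553) = -44183*2/3015 + 6078/(23255 + 3*√553) = -88366/3015 + 6078/(23255 + 3*√553)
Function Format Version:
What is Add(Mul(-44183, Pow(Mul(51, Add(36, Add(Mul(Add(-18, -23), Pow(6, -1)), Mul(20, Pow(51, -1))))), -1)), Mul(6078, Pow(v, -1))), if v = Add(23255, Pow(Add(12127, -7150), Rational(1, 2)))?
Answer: Add(Rational(-23680650776609, 815240997360), Mul(Rational(-9117, 270395024), Pow(553, Rational(1, 2)))) ≈ -29.048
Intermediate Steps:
v = Add(23255, Mul(3, Pow(553, Rational(1, 2)))) (v = Add(23255, Pow(4977, Rational(1, 2))) = Add(23255, Mul(3, Pow(553, Rational(1, 2)))) ≈ 23326.)
Add(Mul(-44183, Pow(Mul(51, Add(36, Add(Mul(Add(-18, -23), Pow(6, -1)), Mul(20, Pow(51, -1))))), -1)), Mul(6078, Pow(v, -1))) = Add(Mul(-44183, Pow(Mul(51, Add(36, Add(Mul(Add(-18, -23), Pow(6, -1)), Mul(20, Pow(51, -1))))), -1)), Mul(6078, Pow(Add(23255, Mul(3, Pow(553, Rational(1, 2)))), -1))) = Add(Mul(-44183, Pow(Mul(51, Add(36, Add(Mul(-41, Rational(1, 6)), Mul(20, Rational(1, 51))))), -1)), Mul(6078, Pow(Add(23255, Mul(3, Pow(553, Rational(1, 2)))), -1))) = Add(Mul(-44183, Pow(Mul(51, Add(36, Add(Rational(-41, 6), Rational(20, 51)))), -1)), Mul(6078, Pow(Add(23255, Mul(3, Pow(553, Rational(1, 2)))), -1))) = Add(Mul(-44183, Pow(Mul(51, Add(36, Rational(-219, 34))), -1)), Mul(6078, Pow(Add(23255, Mul(3, Pow(553, Rational(1, 2)))), -1))) = Add(Mul(-44183, Pow(Mul(51, Rational(1005, 34)), -1)), Mul(6078, Pow(Add(23255, Mul(3, Pow(553, Rational(1, 2)))), -1))) = Add(Mul(-44183, Pow(Rational(3015, 2), -1)), Mul(6078, Pow(Add(23255, Mul(3, Pow(553, Rational(1, 2)))), -1))) = Add(Mul(-44183, Rational(2, 3015)), Mul(6078, Pow(Add(23255, Mul(3, Pow(553, Rational(1, 2)))), -1))) = Add(Rational(-88366, 3015), Mul(6078, Pow(Add(23255, Mul(3, Pow(553, Rational(1, 2)))), -1)))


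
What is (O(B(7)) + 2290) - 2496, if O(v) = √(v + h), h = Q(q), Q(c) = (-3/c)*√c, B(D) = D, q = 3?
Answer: -206 + √(7 - √3) ≈ -203.70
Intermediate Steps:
Q(c) = -3/√c
h = -√3 ≈ -1.7320
O(v) = √(v - √3)
(O(B(7)) + 2290) - 2496 = (√(7 - √3) + 2290) - 2496 = (2290 + √(7 - √3)) - 2496 = -206 + √(7 - √3)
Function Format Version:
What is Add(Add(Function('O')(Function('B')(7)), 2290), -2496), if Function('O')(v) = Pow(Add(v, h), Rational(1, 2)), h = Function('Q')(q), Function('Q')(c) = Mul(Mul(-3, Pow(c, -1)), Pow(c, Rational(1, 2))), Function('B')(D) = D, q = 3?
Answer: Add(-206, Pow(Add(7, Mul(-1, Pow(3, Rational(1, 2)))), Rational(1, 2))) ≈ -203.70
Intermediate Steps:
Function('Q')(c) = Mul(-3, Pow(c, Rational(-1, 2)))
h = Mul(-1, Pow(3, Rational(1, 2))) (h = Mul(-3, Pow(3, Rational(-1, 2))) = Mul(-3, Mul(Rational(1, 3), Pow(3, Rational(1, 2)))) = Mul(-1, Pow(3, Rational(1, 2))) ≈ -1.7320)
Function('O')(v) = Pow(Add(v, Mul(-1, Pow(3, Rational(1, 2)))), Rational(1, 2))
Add(Add(Function('O')(Function('B')(7)), 2290), -2496) = Add(Add(Pow(Add(7, Mul(-1, Pow(3, Rational(1, 2)))), Rational(1, 2)), 2290), -2496) = Add(Add(2290, Pow(Add(7, Mul(-1, Pow(3, Rational(1, 2)))), Rational(1, 2))), -2496) = Add(-206, Pow(Add(7, Mul(-1, Pow(3, Rational(1, 2)))), Rational(1, 2)))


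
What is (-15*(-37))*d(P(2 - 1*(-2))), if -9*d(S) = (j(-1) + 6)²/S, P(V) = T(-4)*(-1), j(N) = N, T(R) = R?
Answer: -4625/12 ≈ -385.42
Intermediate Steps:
P(V) = 4 (P(V) = -4*(-1) = 4)
d(S) = -25/(9*S) (d(S) = -(-1 + 6)²/(9*S) = -5²/(9*S) = -25/(9*S))
(-15*(-37))*d(P(2 - 1*(-2))) = (-15*(-37))*(-25/9/4) = 555*(-25/9*¼) = 555*(-25/36) = -4625/12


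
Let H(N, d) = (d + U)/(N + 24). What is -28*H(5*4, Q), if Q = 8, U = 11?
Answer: -133/11 ≈ -12.091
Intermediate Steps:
H(N, d) = (11 + d)/(24 + N) (H(N, d) = (d + 11)/(N + 24) = (11 + d)/(24 + N))
-28*H(5*4, Q) = -28*(11 + 8)/(24 + 5*4) = -28*19/(24 + 20) = -28*19/44 = -133/11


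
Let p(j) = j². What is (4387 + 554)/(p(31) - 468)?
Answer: 4941/493 ≈ 10.022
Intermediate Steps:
(4387 + 554)/(p(31) - 468) = (4387 + 554)/(31² - 468) = 4941/(961 - 468) = 4941/493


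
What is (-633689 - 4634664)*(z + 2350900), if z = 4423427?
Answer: -35689545973431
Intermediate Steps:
(-633689 - 4634664)*(z + 2350900) = (-633689 - 4634664)*(4423427 + 2350900) = -5268353*6774327 = -35689545973431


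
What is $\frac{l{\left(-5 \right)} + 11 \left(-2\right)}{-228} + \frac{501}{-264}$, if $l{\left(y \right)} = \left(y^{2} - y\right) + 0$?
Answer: $- \frac{9695}{5016} \approx -1.9328$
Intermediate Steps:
$l{\left(y \right)} = y^{2} - y$
$\frac{l{\left(-5 \right)} + 11 \left(-2\right)}{-228} + \frac{501}{-264} = \frac{- 5 \left(-1 - 5\right) + 11 \left(-2\right)}{-228} + \frac{501}{-264} = \left(\left(-5\right) \left(-6\right) - 22\right) \left(- \frac{1}{228}\right) + 501 \left(- \frac{1}{264}\right) = \left(30 - 22\right) \left(- \frac{1}{228}\right) - \frac{167}{88} = 8 \left(- \frac{1}{228}\right) - \frac{167}{88} = - \frac{2}{57} - \frac{167}{88} = - \frac{9695}{5016}$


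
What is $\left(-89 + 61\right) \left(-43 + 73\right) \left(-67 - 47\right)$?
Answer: $95760$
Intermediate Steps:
$\left(-89 + 61\right) \left(-43 + 73\right) \left(-67 - 47\right) = - 28 \cdot 30 \left(-114\right) = \left(-28\right) \left(-3420\right) = 95760$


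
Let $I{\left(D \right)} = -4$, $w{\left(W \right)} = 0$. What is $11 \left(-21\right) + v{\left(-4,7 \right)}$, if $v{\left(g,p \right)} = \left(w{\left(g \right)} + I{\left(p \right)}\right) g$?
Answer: $-215$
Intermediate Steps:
$v{\left(g,p \right)} = - 4 g$ ($v{\left(g,p \right)} = \left(0 - 4\right) g = - 4 g$)
$11 \left(-21\right) + v{\left(-4,7 \right)} = 11 \left(-21\right) - -16 = -231 + 16 = -215$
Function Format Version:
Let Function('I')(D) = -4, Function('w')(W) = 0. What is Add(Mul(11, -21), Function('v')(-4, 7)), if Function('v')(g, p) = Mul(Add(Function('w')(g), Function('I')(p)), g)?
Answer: -215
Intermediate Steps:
Function('v')(g, p) = Mul(-4, g) (Function('v')(g, p) = Mul(Add(0, -4), g) = Mul(-4, g))
Add(Mul(11, -21), Function('v')(-4, 7)) = Add(Mul(11, -21), Mul(-4, -4)) = Add(-231, 16) = -215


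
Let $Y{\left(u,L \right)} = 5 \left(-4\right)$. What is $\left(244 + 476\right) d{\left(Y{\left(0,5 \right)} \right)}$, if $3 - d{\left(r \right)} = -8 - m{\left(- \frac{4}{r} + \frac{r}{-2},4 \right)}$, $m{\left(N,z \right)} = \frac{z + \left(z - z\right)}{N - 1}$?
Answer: $\frac{189360}{23} \approx 8233.0$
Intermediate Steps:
$Y{\left(u,L \right)} = -20$
$m{\left(N,z \right)} = \frac{z}{-1 + N}$ ($m{\left(N,z \right)} = \frac{z + 0}{-1 + N} = \frac{z}{-1 + N}$)
$d{\left(r \right)} = 11 + \frac{4}{-1 - \frac{4}{r} - \frac{r}{2}}$ ($d{\left(r \right)} = 3 - \left(-8 - \frac{4}{-1 + \left(- \frac{4}{r} + \frac{r}{-2}\right)}\right) = 3 - \left(-8 - \frac{4}{-1 + \left(- \frac{4}{r} + r \left(- \frac{1}{2}\right)\right)}\right) = 3 - \left(-8 - \frac{4}{-1 - \left(\frac{r}{2} + \frac{4}{r}\right)}\right) = 3 - \left(-8 - \frac{4}{-1 - \frac{4}{r} - \frac{r}{2}}\right) = 3 + \left(8 + \frac{4}{-1 - \frac{4}{r} - \frac{r}{2}}\right) = 11 + \frac{4}{-1 - \frac{4}{r} - \frac{r}{2}}$)
$\left(244 + 476\right) d{\left(Y{\left(0,5 \right)} \right)} = \left(244 + 476\right) \frac{88 - -160 + 11 \left(-20\right) \left(2 - 20\right)}{8 - 20 \left(2 - 20\right)} = 720 \frac{88 + 160 + 11 \left(-20\right) \left(-18\right)}{8 - -360} = 720 \frac{88 + 160 + 3960}{8 + 360} = 720 \cdot \frac{1}{368} \cdot 4208 = 720 \cdot \frac{263}{23} = \frac{189360}{23}$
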